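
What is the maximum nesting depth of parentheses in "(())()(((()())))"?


Input: "(())()(((()())))"
Tracking depth:
  Position 0 '(': depth becomes 1
  Position 1 '(': depth becomes 2
  Position 2 ')': depth becomes 1
  Position 3 ')': depth becomes 0
  Position 4 '(': depth becomes 1
  Position 5 ')': depth becomes 0
  Position 6 '(': depth becomes 1
  Position 7 '(': depth becomes 2
  Position 8 '(': depth becomes 3
  Position 9 '(': depth becomes 4
  Position 10 ')': depth becomes 3
  Position 11 '(': depth becomes 4
  Position 12 ')': depth becomes 3
  Position 13 ')': depth becomes 2
  Position 14 ')': depth becomes 1
  Position 15 ')': depth becomes 0
Maximum depth reached: 4

4


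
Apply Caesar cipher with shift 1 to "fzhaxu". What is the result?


Caesar cipher: shift "fzhaxu" by 1
  'f' (pos 5) + 1 = pos 6 = 'g'
  'z' (pos 25) + 1 = pos 0 = 'a'
  'h' (pos 7) + 1 = pos 8 = 'i'
  'a' (pos 0) + 1 = pos 1 = 'b'
  'x' (pos 23) + 1 = pos 24 = 'y'
  'u' (pos 20) + 1 = pos 21 = 'v'
Result: gaibyv

gaibyv


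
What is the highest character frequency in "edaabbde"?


Input: edaabbde
Character counts:
  'a': 2
  'b': 2
  'd': 2
  'e': 2
Maximum frequency: 2

2


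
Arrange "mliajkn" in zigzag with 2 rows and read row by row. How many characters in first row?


Zigzag "mliajkn" into 2 rows:
Placing characters:
  'm' => row 0
  'l' => row 1
  'i' => row 0
  'a' => row 1
  'j' => row 0
  'k' => row 1
  'n' => row 0
Rows:
  Row 0: "mijn"
  Row 1: "lak"
First row length: 4

4


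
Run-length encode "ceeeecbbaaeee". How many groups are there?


Input: ceeeecbbaaeee
Scanning for consecutive runs:
  Group 1: 'c' x 1 (positions 0-0)
  Group 2: 'e' x 4 (positions 1-4)
  Group 3: 'c' x 1 (positions 5-5)
  Group 4: 'b' x 2 (positions 6-7)
  Group 5: 'a' x 2 (positions 8-9)
  Group 6: 'e' x 3 (positions 10-12)
Total groups: 6

6


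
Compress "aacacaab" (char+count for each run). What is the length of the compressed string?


Input: aacacaab
Runs:
  'a' x 2 => "a2"
  'c' x 1 => "c1"
  'a' x 1 => "a1"
  'c' x 1 => "c1"
  'a' x 2 => "a2"
  'b' x 1 => "b1"
Compressed: "a2c1a1c1a2b1"
Compressed length: 12

12


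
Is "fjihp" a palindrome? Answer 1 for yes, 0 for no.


Input: fjihp
Reversed: phijf
  Compare pos 0 ('f') with pos 4 ('p'): MISMATCH
  Compare pos 1 ('j') with pos 3 ('h'): MISMATCH
Result: not a palindrome

0


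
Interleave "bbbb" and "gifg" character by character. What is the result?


Interleaving "bbbb" and "gifg":
  Position 0: 'b' from first, 'g' from second => "bg"
  Position 1: 'b' from first, 'i' from second => "bi"
  Position 2: 'b' from first, 'f' from second => "bf"
  Position 3: 'b' from first, 'g' from second => "bg"
Result: bgbibfbg

bgbibfbg


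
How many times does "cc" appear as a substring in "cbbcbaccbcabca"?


Searching for "cc" in "cbbcbaccbcabca"
Scanning each position:
  Position 0: "cb" => no
  Position 1: "bb" => no
  Position 2: "bc" => no
  Position 3: "cb" => no
  Position 4: "ba" => no
  Position 5: "ac" => no
  Position 6: "cc" => MATCH
  Position 7: "cb" => no
  Position 8: "bc" => no
  Position 9: "ca" => no
  Position 10: "ab" => no
  Position 11: "bc" => no
  Position 12: "ca" => no
Total occurrences: 1

1


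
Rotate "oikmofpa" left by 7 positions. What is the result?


Input: "oikmofpa", rotate left by 7
First 7 characters: "oikmofp"
Remaining characters: "a"
Concatenate remaining + first: "a" + "oikmofp" = "aoikmofp"

aoikmofp


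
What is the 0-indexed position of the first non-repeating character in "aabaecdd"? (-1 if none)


Input: aabaecdd
Character frequencies:
  'a': 3
  'b': 1
  'c': 1
  'd': 2
  'e': 1
Scanning left to right for freq == 1:
  Position 0 ('a'): freq=3, skip
  Position 1 ('a'): freq=3, skip
  Position 2 ('b'): unique! => answer = 2

2


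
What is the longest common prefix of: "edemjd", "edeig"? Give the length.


Words: edemjd, edeig
  Position 0: all 'e' => match
  Position 1: all 'd' => match
  Position 2: all 'e' => match
  Position 3: ('m', 'i') => mismatch, stop
LCP = "ede" (length 3)

3


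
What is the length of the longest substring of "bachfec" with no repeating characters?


Input: "bachfec"
Sliding window (track last position of each char):
  Position 0 ('b'): window [0,0] length 1 -- new best
  Position 1 ('a'): window [0,1] length 2 -- new best
  Position 2 ('c'): window [0,2] length 3 -- new best
  Position 3 ('h'): window [0,3] length 4 -- new best
  Position 4 ('f'): window [0,4] length 5 -- new best
  Position 5 ('e'): window [0,5] length 6 -- new best
  Position 6 ('c'): repeat (last at 2), move window start to 3
  Position 6 ('c'): window [3,6] length 4
Longest substring with no repeats: "bachfe" with length 6

6


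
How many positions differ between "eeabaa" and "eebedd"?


Comparing "eeabaa" and "eebedd" position by position:
  Position 0: 'e' vs 'e' => same
  Position 1: 'e' vs 'e' => same
  Position 2: 'a' vs 'b' => DIFFER
  Position 3: 'b' vs 'e' => DIFFER
  Position 4: 'a' vs 'd' => DIFFER
  Position 5: 'a' vs 'd' => DIFFER
Positions that differ: 4

4


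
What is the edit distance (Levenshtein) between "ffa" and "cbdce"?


Computing edit distance: "ffa" -> "cbdce"
DP table:
           c    b    d    c    e
      0    1    2    3    4    5
  f   1    1    2    3    4    5
  f   2    2    2    3    4    5
  a   3    3    3    3    4    5
Edit distance = dp[3][5] = 5

5


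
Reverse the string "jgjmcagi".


Input: jgjmcagi
Reading characters right to left:
  Position 7: 'i'
  Position 6: 'g'
  Position 5: 'a'
  Position 4: 'c'
  Position 3: 'm'
  Position 2: 'j'
  Position 1: 'g'
  Position 0: 'j'
Reversed: igacmjgj

igacmjgj


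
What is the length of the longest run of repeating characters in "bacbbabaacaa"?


Input: "bacbbabaacaa"
Scanning for longest run:
  Position 1 ('a'): new char, reset run to 1
  Position 2 ('c'): new char, reset run to 1
  Position 3 ('b'): new char, reset run to 1
  Position 4 ('b'): continues run of 'b', length=2
  Position 5 ('a'): new char, reset run to 1
  Position 6 ('b'): new char, reset run to 1
  Position 7 ('a'): new char, reset run to 1
  Position 8 ('a'): continues run of 'a', length=2
  Position 9 ('c'): new char, reset run to 1
  Position 10 ('a'): new char, reset run to 1
  Position 11 ('a'): continues run of 'a', length=2
Longest run: 'b' with length 2

2


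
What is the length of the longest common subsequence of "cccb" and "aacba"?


LCS of "cccb" and "aacba"
DP table:
           a    a    c    b    a
      0    0    0    0    0    0
  c   0    0    0    1    1    1
  c   0    0    0    1    1    1
  c   0    0    0    1    1    1
  b   0    0    0    1    2    2
LCS length = dp[4][5] = 2

2


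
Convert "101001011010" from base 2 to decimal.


Input: "101001011010" in base 2
Positional expansion:
  Digit '1' (value 1) x 2^11 = 2048
  Digit '0' (value 0) x 2^10 = 0
  Digit '1' (value 1) x 2^9 = 512
  Digit '0' (value 0) x 2^8 = 0
  Digit '0' (value 0) x 2^7 = 0
  Digit '1' (value 1) x 2^6 = 64
  Digit '0' (value 0) x 2^5 = 0
  Digit '1' (value 1) x 2^4 = 16
  Digit '1' (value 1) x 2^3 = 8
  Digit '0' (value 0) x 2^2 = 0
  Digit '1' (value 1) x 2^1 = 2
  Digit '0' (value 0) x 2^0 = 0
Sum = 2650

2650


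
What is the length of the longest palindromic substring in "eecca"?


Input: "eecca"
Checking substrings for palindromes:
  [0:2] "ee" (len 2) => palindrome
  [2:4] "cc" (len 2) => palindrome
Longest palindromic substring: "ee" with length 2

2


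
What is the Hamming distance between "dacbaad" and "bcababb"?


Comparing "dacbaad" and "bcababb" position by position:
  Position 0: 'd' vs 'b' => differ
  Position 1: 'a' vs 'c' => differ
  Position 2: 'c' vs 'a' => differ
  Position 3: 'b' vs 'b' => same
  Position 4: 'a' vs 'a' => same
  Position 5: 'a' vs 'b' => differ
  Position 6: 'd' vs 'b' => differ
Total differences (Hamming distance): 5

5


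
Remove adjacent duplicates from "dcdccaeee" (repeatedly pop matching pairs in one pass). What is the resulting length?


Input: dcdccaeee
Stack-based adjacent duplicate removal:
  Read 'd': push. Stack: d
  Read 'c': push. Stack: dc
  Read 'd': push. Stack: dcd
  Read 'c': push. Stack: dcdc
  Read 'c': matches stack top 'c' => pop. Stack: dcd
  Read 'a': push. Stack: dcda
  Read 'e': push. Stack: dcdae
  Read 'e': matches stack top 'e' => pop. Stack: dcda
  Read 'e': push. Stack: dcdae
Final stack: "dcdae" (length 5)

5


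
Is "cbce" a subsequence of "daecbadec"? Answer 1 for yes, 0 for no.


Check if "cbce" is a subsequence of "daecbadec"
Greedy scan:
  Position 0 ('d'): no match needed
  Position 1 ('a'): no match needed
  Position 2 ('e'): no match needed
  Position 3 ('c'): matches sub[0] = 'c'
  Position 4 ('b'): matches sub[1] = 'b'
  Position 5 ('a'): no match needed
  Position 6 ('d'): no match needed
  Position 7 ('e'): no match needed
  Position 8 ('c'): matches sub[2] = 'c'
Only matched 3/4 characters => not a subsequence

0


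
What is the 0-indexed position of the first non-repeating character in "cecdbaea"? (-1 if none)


Input: cecdbaea
Character frequencies:
  'a': 2
  'b': 1
  'c': 2
  'd': 1
  'e': 2
Scanning left to right for freq == 1:
  Position 0 ('c'): freq=2, skip
  Position 1 ('e'): freq=2, skip
  Position 2 ('c'): freq=2, skip
  Position 3 ('d'): unique! => answer = 3

3


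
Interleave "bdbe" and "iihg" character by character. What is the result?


Interleaving "bdbe" and "iihg":
  Position 0: 'b' from first, 'i' from second => "bi"
  Position 1: 'd' from first, 'i' from second => "di"
  Position 2: 'b' from first, 'h' from second => "bh"
  Position 3: 'e' from first, 'g' from second => "eg"
Result: bidibheg

bidibheg


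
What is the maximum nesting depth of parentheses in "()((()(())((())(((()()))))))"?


Input: "()((()(())((())(((()()))))))"
Tracking depth:
  Position 0 '(': depth becomes 1
  Position 1 ')': depth becomes 0
  Position 2 '(': depth becomes 1
  Position 3 '(': depth becomes 2
  Position 4 '(': depth becomes 3
  Position 5 ')': depth becomes 2
  Position 6 '(': depth becomes 3
  Position 7 '(': depth becomes 4
  Position 8 ')': depth becomes 3
  Position 9 ')': depth becomes 2
  Position 10 '(': depth becomes 3
  Position 11 '(': depth becomes 4
  Position 12 '(': depth becomes 5
  Position 13 ')': depth becomes 4
  Position 14 ')': depth becomes 3
  Position 15 '(': depth becomes 4
  Position 16 '(': depth becomes 5
  Position 17 '(': depth becomes 6
  Position 18 '(': depth becomes 7
  Position 19 ')': depth becomes 6
  Position 20 '(': depth becomes 7
  Position 21 ')': depth becomes 6
  Position 22 ')': depth becomes 5
  Position 23 ')': depth becomes 4
  Position 24 ')': depth becomes 3
  Position 25 ')': depth becomes 2
  Position 26 ')': depth becomes 1
  Position 27 ')': depth becomes 0
Maximum depth reached: 7

7


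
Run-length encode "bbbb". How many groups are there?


Input: bbbb
Scanning for consecutive runs:
  Group 1: 'b' x 4 (positions 0-3)
Total groups: 1

1


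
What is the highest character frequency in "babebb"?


Input: babebb
Character counts:
  'a': 1
  'b': 4
  'e': 1
Maximum frequency: 4

4


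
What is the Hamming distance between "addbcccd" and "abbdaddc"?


Comparing "addbcccd" and "abbdaddc" position by position:
  Position 0: 'a' vs 'a' => same
  Position 1: 'd' vs 'b' => differ
  Position 2: 'd' vs 'b' => differ
  Position 3: 'b' vs 'd' => differ
  Position 4: 'c' vs 'a' => differ
  Position 5: 'c' vs 'd' => differ
  Position 6: 'c' vs 'd' => differ
  Position 7: 'd' vs 'c' => differ
Total differences (Hamming distance): 7

7


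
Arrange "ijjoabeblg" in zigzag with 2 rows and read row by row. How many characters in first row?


Zigzag "ijjoabeblg" into 2 rows:
Placing characters:
  'i' => row 0
  'j' => row 1
  'j' => row 0
  'o' => row 1
  'a' => row 0
  'b' => row 1
  'e' => row 0
  'b' => row 1
  'l' => row 0
  'g' => row 1
Rows:
  Row 0: "ijael"
  Row 1: "jobbg"
First row length: 5

5


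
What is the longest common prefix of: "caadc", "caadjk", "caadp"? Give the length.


Words: caadc, caadjk, caadp
  Position 0: all 'c' => match
  Position 1: all 'a' => match
  Position 2: all 'a' => match
  Position 3: all 'd' => match
  Position 4: ('c', 'j', 'p') => mismatch, stop
LCP = "caad" (length 4)

4


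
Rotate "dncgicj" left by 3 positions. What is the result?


Input: "dncgicj", rotate left by 3
First 3 characters: "dnc"
Remaining characters: "gicj"
Concatenate remaining + first: "gicj" + "dnc" = "gicjdnc"

gicjdnc


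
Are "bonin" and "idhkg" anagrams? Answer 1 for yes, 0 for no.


Strings: "bonin", "idhkg"
Sorted first:  binno
Sorted second: dghik
Differ at position 0: 'b' vs 'd' => not anagrams

0


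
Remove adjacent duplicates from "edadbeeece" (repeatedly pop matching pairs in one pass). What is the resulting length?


Input: edadbeeece
Stack-based adjacent duplicate removal:
  Read 'e': push. Stack: e
  Read 'd': push. Stack: ed
  Read 'a': push. Stack: eda
  Read 'd': push. Stack: edad
  Read 'b': push. Stack: edadb
  Read 'e': push. Stack: edadbe
  Read 'e': matches stack top 'e' => pop. Stack: edadb
  Read 'e': push. Stack: edadbe
  Read 'c': push. Stack: edadbec
  Read 'e': push. Stack: edadbece
Final stack: "edadbece" (length 8)

8


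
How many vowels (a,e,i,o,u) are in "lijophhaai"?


Input: lijophhaai
Checking each character:
  'l' at position 0: consonant
  'i' at position 1: vowel (running total: 1)
  'j' at position 2: consonant
  'o' at position 3: vowel (running total: 2)
  'p' at position 4: consonant
  'h' at position 5: consonant
  'h' at position 6: consonant
  'a' at position 7: vowel (running total: 3)
  'a' at position 8: vowel (running total: 4)
  'i' at position 9: vowel (running total: 5)
Total vowels: 5

5


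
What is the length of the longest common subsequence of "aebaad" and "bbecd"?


LCS of "aebaad" and "bbecd"
DP table:
           b    b    e    c    d
      0    0    0    0    0    0
  a   0    0    0    0    0    0
  e   0    0    0    1    1    1
  b   0    1    1    1    1    1
  a   0    1    1    1    1    1
  a   0    1    1    1    1    1
  d   0    1    1    1    1    2
LCS length = dp[6][5] = 2

2


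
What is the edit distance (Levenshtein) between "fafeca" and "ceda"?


Computing edit distance: "fafeca" -> "ceda"
DP table:
           c    e    d    a
      0    1    2    3    4
  f   1    1    2    3    4
  a   2    2    2    3    3
  f   3    3    3    3    4
  e   4    4    3    4    4
  c   5    4    4    4    5
  a   6    5    5    5    4
Edit distance = dp[6][4] = 4

4


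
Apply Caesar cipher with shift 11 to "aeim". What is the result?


Caesar cipher: shift "aeim" by 11
  'a' (pos 0) + 11 = pos 11 = 'l'
  'e' (pos 4) + 11 = pos 15 = 'p'
  'i' (pos 8) + 11 = pos 19 = 't'
  'm' (pos 12) + 11 = pos 23 = 'x'
Result: lptx

lptx


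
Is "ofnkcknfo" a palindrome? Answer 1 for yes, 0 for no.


Input: ofnkcknfo
Reversed: ofnkcknfo
  Compare pos 0 ('o') with pos 8 ('o'): match
  Compare pos 1 ('f') with pos 7 ('f'): match
  Compare pos 2 ('n') with pos 6 ('n'): match
  Compare pos 3 ('k') with pos 5 ('k'): match
Result: palindrome

1


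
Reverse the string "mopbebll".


Input: mopbebll
Reading characters right to left:
  Position 7: 'l'
  Position 6: 'l'
  Position 5: 'b'
  Position 4: 'e'
  Position 3: 'b'
  Position 2: 'p'
  Position 1: 'o'
  Position 0: 'm'
Reversed: llbebpom

llbebpom


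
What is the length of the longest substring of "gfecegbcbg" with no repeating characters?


Input: "gfecegbcbg"
Sliding window (track last position of each char):
  Position 0 ('g'): window [0,0] length 1 -- new best
  Position 1 ('f'): window [0,1] length 2 -- new best
  Position 2 ('e'): window [0,2] length 3 -- new best
  Position 3 ('c'): window [0,3] length 4 -- new best
  Position 4 ('e'): repeat (last at 2), move window start to 3
  Position 4 ('e'): window [3,4] length 2
  Position 5 ('g'): window [3,5] length 3
  Position 6 ('b'): window [3,6] length 4
  Position 7 ('c'): repeat (last at 3), move window start to 4
  Position 7 ('c'): window [4,7] length 4
  Position 8 ('b'): repeat (last at 6), move window start to 7
  Position 8 ('b'): window [7,8] length 2
  Position 9 ('g'): window [7,9] length 3
Longest substring with no repeats: "gfec" with length 4

4


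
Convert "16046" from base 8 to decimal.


Input: "16046" in base 8
Positional expansion:
  Digit '1' (value 1) x 8^4 = 4096
  Digit '6' (value 6) x 8^3 = 3072
  Digit '0' (value 0) x 8^2 = 0
  Digit '4' (value 4) x 8^1 = 32
  Digit '6' (value 6) x 8^0 = 6
Sum = 7206

7206


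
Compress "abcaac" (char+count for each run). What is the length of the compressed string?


Input: abcaac
Runs:
  'a' x 1 => "a1"
  'b' x 1 => "b1"
  'c' x 1 => "c1"
  'a' x 2 => "a2"
  'c' x 1 => "c1"
Compressed: "a1b1c1a2c1"
Compressed length: 10

10


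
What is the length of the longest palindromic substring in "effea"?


Input: "effea"
Checking substrings for palindromes:
  [0:4] "effe" (len 4) => palindrome
  [1:3] "ff" (len 2) => palindrome
Longest palindromic substring: "effe" with length 4

4


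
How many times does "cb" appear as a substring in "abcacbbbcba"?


Searching for "cb" in "abcacbbbcba"
Scanning each position:
  Position 0: "ab" => no
  Position 1: "bc" => no
  Position 2: "ca" => no
  Position 3: "ac" => no
  Position 4: "cb" => MATCH
  Position 5: "bb" => no
  Position 6: "bb" => no
  Position 7: "bc" => no
  Position 8: "cb" => MATCH
  Position 9: "ba" => no
Total occurrences: 2

2


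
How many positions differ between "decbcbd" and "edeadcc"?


Comparing "decbcbd" and "edeadcc" position by position:
  Position 0: 'd' vs 'e' => DIFFER
  Position 1: 'e' vs 'd' => DIFFER
  Position 2: 'c' vs 'e' => DIFFER
  Position 3: 'b' vs 'a' => DIFFER
  Position 4: 'c' vs 'd' => DIFFER
  Position 5: 'b' vs 'c' => DIFFER
  Position 6: 'd' vs 'c' => DIFFER
Positions that differ: 7

7


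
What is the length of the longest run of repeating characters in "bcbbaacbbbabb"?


Input: "bcbbaacbbbabb"
Scanning for longest run:
  Position 1 ('c'): new char, reset run to 1
  Position 2 ('b'): new char, reset run to 1
  Position 3 ('b'): continues run of 'b', length=2
  Position 4 ('a'): new char, reset run to 1
  Position 5 ('a'): continues run of 'a', length=2
  Position 6 ('c'): new char, reset run to 1
  Position 7 ('b'): new char, reset run to 1
  Position 8 ('b'): continues run of 'b', length=2
  Position 9 ('b'): continues run of 'b', length=3
  Position 10 ('a'): new char, reset run to 1
  Position 11 ('b'): new char, reset run to 1
  Position 12 ('b'): continues run of 'b', length=2
Longest run: 'b' with length 3

3


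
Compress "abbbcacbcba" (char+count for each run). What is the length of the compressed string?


Input: abbbcacbcba
Runs:
  'a' x 1 => "a1"
  'b' x 3 => "b3"
  'c' x 1 => "c1"
  'a' x 1 => "a1"
  'c' x 1 => "c1"
  'b' x 1 => "b1"
  'c' x 1 => "c1"
  'b' x 1 => "b1"
  'a' x 1 => "a1"
Compressed: "a1b3c1a1c1b1c1b1a1"
Compressed length: 18

18


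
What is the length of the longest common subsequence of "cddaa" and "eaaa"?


LCS of "cddaa" and "eaaa"
DP table:
           e    a    a    a
      0    0    0    0    0
  c   0    0    0    0    0
  d   0    0    0    0    0
  d   0    0    0    0    0
  a   0    0    1    1    1
  a   0    0    1    2    2
LCS length = dp[5][4] = 2

2


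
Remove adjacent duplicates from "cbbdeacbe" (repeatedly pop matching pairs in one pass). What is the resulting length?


Input: cbbdeacbe
Stack-based adjacent duplicate removal:
  Read 'c': push. Stack: c
  Read 'b': push. Stack: cb
  Read 'b': matches stack top 'b' => pop. Stack: c
  Read 'd': push. Stack: cd
  Read 'e': push. Stack: cde
  Read 'a': push. Stack: cdea
  Read 'c': push. Stack: cdeac
  Read 'b': push. Stack: cdeacb
  Read 'e': push. Stack: cdeacbe
Final stack: "cdeacbe" (length 7)

7


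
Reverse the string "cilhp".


Input: cilhp
Reading characters right to left:
  Position 4: 'p'
  Position 3: 'h'
  Position 2: 'l'
  Position 1: 'i'
  Position 0: 'c'
Reversed: phlic

phlic


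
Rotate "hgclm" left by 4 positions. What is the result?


Input: "hgclm", rotate left by 4
First 4 characters: "hgcl"
Remaining characters: "m"
Concatenate remaining + first: "m" + "hgcl" = "mhgcl"

mhgcl


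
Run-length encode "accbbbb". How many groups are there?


Input: accbbbb
Scanning for consecutive runs:
  Group 1: 'a' x 1 (positions 0-0)
  Group 2: 'c' x 2 (positions 1-2)
  Group 3: 'b' x 4 (positions 3-6)
Total groups: 3

3


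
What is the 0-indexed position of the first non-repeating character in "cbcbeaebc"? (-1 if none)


Input: cbcbeaebc
Character frequencies:
  'a': 1
  'b': 3
  'c': 3
  'e': 2
Scanning left to right for freq == 1:
  Position 0 ('c'): freq=3, skip
  Position 1 ('b'): freq=3, skip
  Position 2 ('c'): freq=3, skip
  Position 3 ('b'): freq=3, skip
  Position 4 ('e'): freq=2, skip
  Position 5 ('a'): unique! => answer = 5

5


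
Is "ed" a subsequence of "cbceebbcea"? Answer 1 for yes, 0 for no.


Check if "ed" is a subsequence of "cbceebbcea"
Greedy scan:
  Position 0 ('c'): no match needed
  Position 1 ('b'): no match needed
  Position 2 ('c'): no match needed
  Position 3 ('e'): matches sub[0] = 'e'
  Position 4 ('e'): no match needed
  Position 5 ('b'): no match needed
  Position 6 ('b'): no match needed
  Position 7 ('c'): no match needed
  Position 8 ('e'): no match needed
  Position 9 ('a'): no match needed
Only matched 1/2 characters => not a subsequence

0


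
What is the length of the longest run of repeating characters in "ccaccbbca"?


Input: "ccaccbbca"
Scanning for longest run:
  Position 1 ('c'): continues run of 'c', length=2
  Position 2 ('a'): new char, reset run to 1
  Position 3 ('c'): new char, reset run to 1
  Position 4 ('c'): continues run of 'c', length=2
  Position 5 ('b'): new char, reset run to 1
  Position 6 ('b'): continues run of 'b', length=2
  Position 7 ('c'): new char, reset run to 1
  Position 8 ('a'): new char, reset run to 1
Longest run: 'c' with length 2

2


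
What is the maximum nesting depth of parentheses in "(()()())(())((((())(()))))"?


Input: "(()()())(())((((())(()))))"
Tracking depth:
  Position 0 '(': depth becomes 1
  Position 1 '(': depth becomes 2
  Position 2 ')': depth becomes 1
  Position 3 '(': depth becomes 2
  Position 4 ')': depth becomes 1
  Position 5 '(': depth becomes 2
  Position 6 ')': depth becomes 1
  Position 7 ')': depth becomes 0
  Position 8 '(': depth becomes 1
  Position 9 '(': depth becomes 2
  Position 10 ')': depth becomes 1
  Position 11 ')': depth becomes 0
  Position 12 '(': depth becomes 1
  Position 13 '(': depth becomes 2
  Position 14 '(': depth becomes 3
  Position 15 '(': depth becomes 4
  Position 16 '(': depth becomes 5
  Position 17 ')': depth becomes 4
  Position 18 ')': depth becomes 3
  Position 19 '(': depth becomes 4
  Position 20 '(': depth becomes 5
  Position 21 ')': depth becomes 4
  Position 22 ')': depth becomes 3
  Position 23 ')': depth becomes 2
  Position 24 ')': depth becomes 1
  Position 25 ')': depth becomes 0
Maximum depth reached: 5

5


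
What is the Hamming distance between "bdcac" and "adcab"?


Comparing "bdcac" and "adcab" position by position:
  Position 0: 'b' vs 'a' => differ
  Position 1: 'd' vs 'd' => same
  Position 2: 'c' vs 'c' => same
  Position 3: 'a' vs 'a' => same
  Position 4: 'c' vs 'b' => differ
Total differences (Hamming distance): 2

2


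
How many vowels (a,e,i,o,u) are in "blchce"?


Input: blchce
Checking each character:
  'b' at position 0: consonant
  'l' at position 1: consonant
  'c' at position 2: consonant
  'h' at position 3: consonant
  'c' at position 4: consonant
  'e' at position 5: vowel (running total: 1)
Total vowels: 1

1


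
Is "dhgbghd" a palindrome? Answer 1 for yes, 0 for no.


Input: dhgbghd
Reversed: dhgbghd
  Compare pos 0 ('d') with pos 6 ('d'): match
  Compare pos 1 ('h') with pos 5 ('h'): match
  Compare pos 2 ('g') with pos 4 ('g'): match
Result: palindrome

1


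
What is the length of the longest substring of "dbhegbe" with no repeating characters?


Input: "dbhegbe"
Sliding window (track last position of each char):
  Position 0 ('d'): window [0,0] length 1 -- new best
  Position 1 ('b'): window [0,1] length 2 -- new best
  Position 2 ('h'): window [0,2] length 3 -- new best
  Position 3 ('e'): window [0,3] length 4 -- new best
  Position 4 ('g'): window [0,4] length 5 -- new best
  Position 5 ('b'): repeat (last at 1), move window start to 2
  Position 5 ('b'): window [2,5] length 4
  Position 6 ('e'): repeat (last at 3), move window start to 4
  Position 6 ('e'): window [4,6] length 3
Longest substring with no repeats: "dbheg" with length 5

5


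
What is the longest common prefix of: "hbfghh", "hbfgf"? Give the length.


Words: hbfghh, hbfgf
  Position 0: all 'h' => match
  Position 1: all 'b' => match
  Position 2: all 'f' => match
  Position 3: all 'g' => match
  Position 4: ('h', 'f') => mismatch, stop
LCP = "hbfg" (length 4)

4


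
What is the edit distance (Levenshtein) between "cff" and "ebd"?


Computing edit distance: "cff" -> "ebd"
DP table:
           e    b    d
      0    1    2    3
  c   1    1    2    3
  f   2    2    2    3
  f   3    3    3    3
Edit distance = dp[3][3] = 3

3


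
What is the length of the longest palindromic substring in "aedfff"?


Input: "aedfff"
Checking substrings for palindromes:
  [3:6] "fff" (len 3) => palindrome
  [3:5] "ff" (len 2) => palindrome
  [4:6] "ff" (len 2) => palindrome
Longest palindromic substring: "fff" with length 3

3


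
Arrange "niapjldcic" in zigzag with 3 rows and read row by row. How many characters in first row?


Zigzag "niapjldcic" into 3 rows:
Placing characters:
  'n' => row 0
  'i' => row 1
  'a' => row 2
  'p' => row 1
  'j' => row 0
  'l' => row 1
  'd' => row 2
  'c' => row 1
  'i' => row 0
  'c' => row 1
Rows:
  Row 0: "nji"
  Row 1: "iplcc"
  Row 2: "ad"
First row length: 3

3


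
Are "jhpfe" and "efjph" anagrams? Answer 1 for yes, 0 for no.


Strings: "jhpfe", "efjph"
Sorted first:  efhjp
Sorted second: efhjp
Sorted forms match => anagrams

1


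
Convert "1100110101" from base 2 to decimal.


Input: "1100110101" in base 2
Positional expansion:
  Digit '1' (value 1) x 2^9 = 512
  Digit '1' (value 1) x 2^8 = 256
  Digit '0' (value 0) x 2^7 = 0
  Digit '0' (value 0) x 2^6 = 0
  Digit '1' (value 1) x 2^5 = 32
  Digit '1' (value 1) x 2^4 = 16
  Digit '0' (value 0) x 2^3 = 0
  Digit '1' (value 1) x 2^2 = 4
  Digit '0' (value 0) x 2^1 = 0
  Digit '1' (value 1) x 2^0 = 1
Sum = 821

821


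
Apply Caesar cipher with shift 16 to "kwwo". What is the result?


Caesar cipher: shift "kwwo" by 16
  'k' (pos 10) + 16 = pos 0 = 'a'
  'w' (pos 22) + 16 = pos 12 = 'm'
  'w' (pos 22) + 16 = pos 12 = 'm'
  'o' (pos 14) + 16 = pos 4 = 'e'
Result: amme

amme


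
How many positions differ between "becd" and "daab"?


Comparing "becd" and "daab" position by position:
  Position 0: 'b' vs 'd' => DIFFER
  Position 1: 'e' vs 'a' => DIFFER
  Position 2: 'c' vs 'a' => DIFFER
  Position 3: 'd' vs 'b' => DIFFER
Positions that differ: 4

4


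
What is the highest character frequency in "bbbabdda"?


Input: bbbabdda
Character counts:
  'a': 2
  'b': 4
  'd': 2
Maximum frequency: 4

4


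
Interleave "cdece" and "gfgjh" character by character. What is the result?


Interleaving "cdece" and "gfgjh":
  Position 0: 'c' from first, 'g' from second => "cg"
  Position 1: 'd' from first, 'f' from second => "df"
  Position 2: 'e' from first, 'g' from second => "eg"
  Position 3: 'c' from first, 'j' from second => "cj"
  Position 4: 'e' from first, 'h' from second => "eh"
Result: cgdfegcjeh

cgdfegcjeh


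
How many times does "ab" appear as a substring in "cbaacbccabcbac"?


Searching for "ab" in "cbaacbccabcbac"
Scanning each position:
  Position 0: "cb" => no
  Position 1: "ba" => no
  Position 2: "aa" => no
  Position 3: "ac" => no
  Position 4: "cb" => no
  Position 5: "bc" => no
  Position 6: "cc" => no
  Position 7: "ca" => no
  Position 8: "ab" => MATCH
  Position 9: "bc" => no
  Position 10: "cb" => no
  Position 11: "ba" => no
  Position 12: "ac" => no
Total occurrences: 1

1


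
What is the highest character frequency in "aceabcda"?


Input: aceabcda
Character counts:
  'a': 3
  'b': 1
  'c': 2
  'd': 1
  'e': 1
Maximum frequency: 3

3


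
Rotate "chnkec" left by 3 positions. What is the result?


Input: "chnkec", rotate left by 3
First 3 characters: "chn"
Remaining characters: "kec"
Concatenate remaining + first: "kec" + "chn" = "kecchn"

kecchn


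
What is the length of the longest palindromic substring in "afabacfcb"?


Input: "afabacfcb"
Checking substrings for palindromes:
  [0:3] "afa" (len 3) => palindrome
  [2:5] "aba" (len 3) => palindrome
  [5:8] "cfc" (len 3) => palindrome
Longest palindromic substring: "afa" with length 3

3


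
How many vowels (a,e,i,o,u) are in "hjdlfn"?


Input: hjdlfn
Checking each character:
  'h' at position 0: consonant
  'j' at position 1: consonant
  'd' at position 2: consonant
  'l' at position 3: consonant
  'f' at position 4: consonant
  'n' at position 5: consonant
Total vowels: 0

0


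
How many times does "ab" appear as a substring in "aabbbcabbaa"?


Searching for "ab" in "aabbbcabbaa"
Scanning each position:
  Position 0: "aa" => no
  Position 1: "ab" => MATCH
  Position 2: "bb" => no
  Position 3: "bb" => no
  Position 4: "bc" => no
  Position 5: "ca" => no
  Position 6: "ab" => MATCH
  Position 7: "bb" => no
  Position 8: "ba" => no
  Position 9: "aa" => no
Total occurrences: 2

2


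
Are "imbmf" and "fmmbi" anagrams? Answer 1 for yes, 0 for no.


Strings: "imbmf", "fmmbi"
Sorted first:  bfimm
Sorted second: bfimm
Sorted forms match => anagrams

1


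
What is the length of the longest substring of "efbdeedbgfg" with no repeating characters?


Input: "efbdeedbgfg"
Sliding window (track last position of each char):
  Position 0 ('e'): window [0,0] length 1 -- new best
  Position 1 ('f'): window [0,1] length 2 -- new best
  Position 2 ('b'): window [0,2] length 3 -- new best
  Position 3 ('d'): window [0,3] length 4 -- new best
  Position 4 ('e'): repeat (last at 0), move window start to 1
  Position 4 ('e'): window [1,4] length 4
  Position 5 ('e'): repeat (last at 4), move window start to 5
  Position 5 ('e'): window [5,5] length 1
  Position 6 ('d'): window [5,6] length 2
  Position 7 ('b'): window [5,7] length 3
  Position 8 ('g'): window [5,8] length 4
  Position 9 ('f'): window [5,9] length 5 -- new best
  Position 10 ('g'): repeat (last at 8), move window start to 9
  Position 10 ('g'): window [9,10] length 2
Longest substring with no repeats: "edbgf" with length 5

5


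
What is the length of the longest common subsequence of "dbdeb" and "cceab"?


LCS of "dbdeb" and "cceab"
DP table:
           c    c    e    a    b
      0    0    0    0    0    0
  d   0    0    0    0    0    0
  b   0    0    0    0    0    1
  d   0    0    0    0    0    1
  e   0    0    0    1    1    1
  b   0    0    0    1    1    2
LCS length = dp[5][5] = 2

2


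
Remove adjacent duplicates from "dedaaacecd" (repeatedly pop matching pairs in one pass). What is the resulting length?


Input: dedaaacecd
Stack-based adjacent duplicate removal:
  Read 'd': push. Stack: d
  Read 'e': push. Stack: de
  Read 'd': push. Stack: ded
  Read 'a': push. Stack: deda
  Read 'a': matches stack top 'a' => pop. Stack: ded
  Read 'a': push. Stack: deda
  Read 'c': push. Stack: dedac
  Read 'e': push. Stack: dedace
  Read 'c': push. Stack: dedacec
  Read 'd': push. Stack: dedacecd
Final stack: "dedacecd" (length 8)

8


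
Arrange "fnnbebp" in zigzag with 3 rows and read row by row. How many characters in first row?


Zigzag "fnnbebp" into 3 rows:
Placing characters:
  'f' => row 0
  'n' => row 1
  'n' => row 2
  'b' => row 1
  'e' => row 0
  'b' => row 1
  'p' => row 2
Rows:
  Row 0: "fe"
  Row 1: "nbb"
  Row 2: "np"
First row length: 2

2


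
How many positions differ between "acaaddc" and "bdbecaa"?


Comparing "acaaddc" and "bdbecaa" position by position:
  Position 0: 'a' vs 'b' => DIFFER
  Position 1: 'c' vs 'd' => DIFFER
  Position 2: 'a' vs 'b' => DIFFER
  Position 3: 'a' vs 'e' => DIFFER
  Position 4: 'd' vs 'c' => DIFFER
  Position 5: 'd' vs 'a' => DIFFER
  Position 6: 'c' vs 'a' => DIFFER
Positions that differ: 7

7


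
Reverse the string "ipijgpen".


Input: ipijgpen
Reading characters right to left:
  Position 7: 'n'
  Position 6: 'e'
  Position 5: 'p'
  Position 4: 'g'
  Position 3: 'j'
  Position 2: 'i'
  Position 1: 'p'
  Position 0: 'i'
Reversed: nepgjipi

nepgjipi


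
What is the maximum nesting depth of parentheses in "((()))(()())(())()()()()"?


Input: "((()))(()())(())()()()()"
Tracking depth:
  Position 0 '(': depth becomes 1
  Position 1 '(': depth becomes 2
  Position 2 '(': depth becomes 3
  Position 3 ')': depth becomes 2
  Position 4 ')': depth becomes 1
  Position 5 ')': depth becomes 0
  Position 6 '(': depth becomes 1
  Position 7 '(': depth becomes 2
  Position 8 ')': depth becomes 1
  Position 9 '(': depth becomes 2
  Position 10 ')': depth becomes 1
  Position 11 ')': depth becomes 0
  Position 12 '(': depth becomes 1
  Position 13 '(': depth becomes 2
  Position 14 ')': depth becomes 1
  Position 15 ')': depth becomes 0
  Position 16 '(': depth becomes 1
  Position 17 ')': depth becomes 0
  Position 18 '(': depth becomes 1
  Position 19 ')': depth becomes 0
  Position 20 '(': depth becomes 1
  Position 21 ')': depth becomes 0
  Position 22 '(': depth becomes 1
  Position 23 ')': depth becomes 0
Maximum depth reached: 3

3


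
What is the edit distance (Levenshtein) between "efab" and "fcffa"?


Computing edit distance: "efab" -> "fcffa"
DP table:
           f    c    f    f    a
      0    1    2    3    4    5
  e   1    1    2    3    4    5
  f   2    1    2    2    3    4
  a   3    2    2    3    3    3
  b   4    3    3    3    4    4
Edit distance = dp[4][5] = 4

4


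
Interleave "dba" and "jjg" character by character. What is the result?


Interleaving "dba" and "jjg":
  Position 0: 'd' from first, 'j' from second => "dj"
  Position 1: 'b' from first, 'j' from second => "bj"
  Position 2: 'a' from first, 'g' from second => "ag"
Result: djbjag

djbjag


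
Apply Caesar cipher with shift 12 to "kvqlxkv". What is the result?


Caesar cipher: shift "kvqlxkv" by 12
  'k' (pos 10) + 12 = pos 22 = 'w'
  'v' (pos 21) + 12 = pos 7 = 'h'
  'q' (pos 16) + 12 = pos 2 = 'c'
  'l' (pos 11) + 12 = pos 23 = 'x'
  'x' (pos 23) + 12 = pos 9 = 'j'
  'k' (pos 10) + 12 = pos 22 = 'w'
  'v' (pos 21) + 12 = pos 7 = 'h'
Result: whcxjwh

whcxjwh


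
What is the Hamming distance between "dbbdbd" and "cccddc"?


Comparing "dbbdbd" and "cccddc" position by position:
  Position 0: 'd' vs 'c' => differ
  Position 1: 'b' vs 'c' => differ
  Position 2: 'b' vs 'c' => differ
  Position 3: 'd' vs 'd' => same
  Position 4: 'b' vs 'd' => differ
  Position 5: 'd' vs 'c' => differ
Total differences (Hamming distance): 5

5


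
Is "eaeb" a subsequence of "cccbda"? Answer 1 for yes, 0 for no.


Check if "eaeb" is a subsequence of "cccbda"
Greedy scan:
  Position 0 ('c'): no match needed
  Position 1 ('c'): no match needed
  Position 2 ('c'): no match needed
  Position 3 ('b'): no match needed
  Position 4 ('d'): no match needed
  Position 5 ('a'): no match needed
Only matched 0/4 characters => not a subsequence

0


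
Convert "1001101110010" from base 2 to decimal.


Input: "1001101110010" in base 2
Positional expansion:
  Digit '1' (value 1) x 2^12 = 4096
  Digit '0' (value 0) x 2^11 = 0
  Digit '0' (value 0) x 2^10 = 0
  Digit '1' (value 1) x 2^9 = 512
  Digit '1' (value 1) x 2^8 = 256
  Digit '0' (value 0) x 2^7 = 0
  Digit '1' (value 1) x 2^6 = 64
  Digit '1' (value 1) x 2^5 = 32
  Digit '1' (value 1) x 2^4 = 16
  Digit '0' (value 0) x 2^3 = 0
  Digit '0' (value 0) x 2^2 = 0
  Digit '1' (value 1) x 2^1 = 2
  Digit '0' (value 0) x 2^0 = 0
Sum = 4978

4978


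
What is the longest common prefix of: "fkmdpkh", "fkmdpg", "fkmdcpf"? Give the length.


Words: fkmdpkh, fkmdpg, fkmdcpf
  Position 0: all 'f' => match
  Position 1: all 'k' => match
  Position 2: all 'm' => match
  Position 3: all 'd' => match
  Position 4: ('p', 'p', 'c') => mismatch, stop
LCP = "fkmd" (length 4)

4


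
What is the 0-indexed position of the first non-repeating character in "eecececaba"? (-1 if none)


Input: eecececaba
Character frequencies:
  'a': 2
  'b': 1
  'c': 3
  'e': 4
Scanning left to right for freq == 1:
  Position 0 ('e'): freq=4, skip
  Position 1 ('e'): freq=4, skip
  Position 2 ('c'): freq=3, skip
  Position 3 ('e'): freq=4, skip
  Position 4 ('c'): freq=3, skip
  Position 5 ('e'): freq=4, skip
  Position 6 ('c'): freq=3, skip
  Position 7 ('a'): freq=2, skip
  Position 8 ('b'): unique! => answer = 8

8


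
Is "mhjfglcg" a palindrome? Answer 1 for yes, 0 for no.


Input: mhjfglcg
Reversed: gclgfjhm
  Compare pos 0 ('m') with pos 7 ('g'): MISMATCH
  Compare pos 1 ('h') with pos 6 ('c'): MISMATCH
  Compare pos 2 ('j') with pos 5 ('l'): MISMATCH
  Compare pos 3 ('f') with pos 4 ('g'): MISMATCH
Result: not a palindrome

0


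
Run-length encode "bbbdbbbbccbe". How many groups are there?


Input: bbbdbbbbccbe
Scanning for consecutive runs:
  Group 1: 'b' x 3 (positions 0-2)
  Group 2: 'd' x 1 (positions 3-3)
  Group 3: 'b' x 4 (positions 4-7)
  Group 4: 'c' x 2 (positions 8-9)
  Group 5: 'b' x 1 (positions 10-10)
  Group 6: 'e' x 1 (positions 11-11)
Total groups: 6

6


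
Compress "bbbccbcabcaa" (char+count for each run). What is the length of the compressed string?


Input: bbbccbcabcaa
Runs:
  'b' x 3 => "b3"
  'c' x 2 => "c2"
  'b' x 1 => "b1"
  'c' x 1 => "c1"
  'a' x 1 => "a1"
  'b' x 1 => "b1"
  'c' x 1 => "c1"
  'a' x 2 => "a2"
Compressed: "b3c2b1c1a1b1c1a2"
Compressed length: 16

16


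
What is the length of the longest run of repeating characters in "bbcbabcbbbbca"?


Input: "bbcbabcbbbbca"
Scanning for longest run:
  Position 1 ('b'): continues run of 'b', length=2
  Position 2 ('c'): new char, reset run to 1
  Position 3 ('b'): new char, reset run to 1
  Position 4 ('a'): new char, reset run to 1
  Position 5 ('b'): new char, reset run to 1
  Position 6 ('c'): new char, reset run to 1
  Position 7 ('b'): new char, reset run to 1
  Position 8 ('b'): continues run of 'b', length=2
  Position 9 ('b'): continues run of 'b', length=3
  Position 10 ('b'): continues run of 'b', length=4
  Position 11 ('c'): new char, reset run to 1
  Position 12 ('a'): new char, reset run to 1
Longest run: 'b' with length 4

4


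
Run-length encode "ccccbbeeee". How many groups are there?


Input: ccccbbeeee
Scanning for consecutive runs:
  Group 1: 'c' x 4 (positions 0-3)
  Group 2: 'b' x 2 (positions 4-5)
  Group 3: 'e' x 4 (positions 6-9)
Total groups: 3

3


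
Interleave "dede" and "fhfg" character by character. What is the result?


Interleaving "dede" and "fhfg":
  Position 0: 'd' from first, 'f' from second => "df"
  Position 1: 'e' from first, 'h' from second => "eh"
  Position 2: 'd' from first, 'f' from second => "df"
  Position 3: 'e' from first, 'g' from second => "eg"
Result: dfehdfeg

dfehdfeg


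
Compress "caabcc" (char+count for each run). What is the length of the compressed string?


Input: caabcc
Runs:
  'c' x 1 => "c1"
  'a' x 2 => "a2"
  'b' x 1 => "b1"
  'c' x 2 => "c2"
Compressed: "c1a2b1c2"
Compressed length: 8

8


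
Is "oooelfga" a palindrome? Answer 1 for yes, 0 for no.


Input: oooelfga
Reversed: agfleooo
  Compare pos 0 ('o') with pos 7 ('a'): MISMATCH
  Compare pos 1 ('o') with pos 6 ('g'): MISMATCH
  Compare pos 2 ('o') with pos 5 ('f'): MISMATCH
  Compare pos 3 ('e') with pos 4 ('l'): MISMATCH
Result: not a palindrome

0


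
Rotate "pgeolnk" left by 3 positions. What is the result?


Input: "pgeolnk", rotate left by 3
First 3 characters: "pge"
Remaining characters: "olnk"
Concatenate remaining + first: "olnk" + "pge" = "olnkpge"

olnkpge
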